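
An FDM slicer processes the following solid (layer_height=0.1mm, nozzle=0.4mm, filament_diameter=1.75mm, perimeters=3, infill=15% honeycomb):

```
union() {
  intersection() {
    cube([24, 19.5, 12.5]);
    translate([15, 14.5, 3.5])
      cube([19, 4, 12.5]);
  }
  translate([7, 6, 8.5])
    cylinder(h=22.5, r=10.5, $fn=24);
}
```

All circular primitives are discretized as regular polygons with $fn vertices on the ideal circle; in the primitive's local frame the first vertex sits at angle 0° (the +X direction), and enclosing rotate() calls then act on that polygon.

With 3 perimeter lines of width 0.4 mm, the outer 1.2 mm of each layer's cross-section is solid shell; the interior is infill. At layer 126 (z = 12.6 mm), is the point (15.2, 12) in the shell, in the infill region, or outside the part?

At z = 12.6 mm: the cube is absent (z outside [0, 12.5]); the cube at (15, 14.5) is present — its section is the full 19×4 rectangle; Keeping only the common overlap: at least one operand is absent at this height, so nothing remains; the r=10.5 cylinder at (7, 6) contributes a regular 24-gon of circumradius 10.5; Taking the union: only the r=10.5 cylinder at (7, 6) is present, so the union is just that shape — 1 connected region. Overall, the cross-section is a single solid region. The nearest boundary edge runs (16.09, 11.25)→(14.42, 13.42); distance from the point to it = 0.25 mm. The point is inside the cross-section, 0.25 mm from the nearest boundary — within the 1.2 mm shell band (3 × 0.4).

shell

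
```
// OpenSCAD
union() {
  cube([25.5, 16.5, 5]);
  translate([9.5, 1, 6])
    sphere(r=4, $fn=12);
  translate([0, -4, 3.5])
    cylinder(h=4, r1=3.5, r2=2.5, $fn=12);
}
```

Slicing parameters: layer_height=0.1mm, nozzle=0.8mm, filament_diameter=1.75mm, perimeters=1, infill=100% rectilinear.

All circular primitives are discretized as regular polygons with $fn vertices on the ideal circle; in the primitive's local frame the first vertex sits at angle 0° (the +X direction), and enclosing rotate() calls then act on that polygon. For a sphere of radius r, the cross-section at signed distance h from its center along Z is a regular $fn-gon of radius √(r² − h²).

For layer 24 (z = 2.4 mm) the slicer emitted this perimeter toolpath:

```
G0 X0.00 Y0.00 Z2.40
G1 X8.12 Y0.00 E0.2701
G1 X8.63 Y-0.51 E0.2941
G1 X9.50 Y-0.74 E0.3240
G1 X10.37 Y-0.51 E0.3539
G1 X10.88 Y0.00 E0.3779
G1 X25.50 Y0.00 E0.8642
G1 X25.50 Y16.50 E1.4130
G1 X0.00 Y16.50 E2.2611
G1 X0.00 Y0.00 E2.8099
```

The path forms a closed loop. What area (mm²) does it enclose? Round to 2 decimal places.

422.10 mm²

Apply the shoelace formula to the sequence of (X, Y) vertices; enclosed area = 422.10 mm².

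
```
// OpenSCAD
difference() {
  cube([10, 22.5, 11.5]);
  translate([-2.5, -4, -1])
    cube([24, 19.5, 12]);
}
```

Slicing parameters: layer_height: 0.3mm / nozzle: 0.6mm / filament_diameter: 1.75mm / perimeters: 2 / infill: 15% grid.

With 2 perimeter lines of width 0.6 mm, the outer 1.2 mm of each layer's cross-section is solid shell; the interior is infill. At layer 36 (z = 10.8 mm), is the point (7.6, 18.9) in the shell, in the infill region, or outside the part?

infill

At z = 10.8 mm: the cube (footprint 10×22.5) is included at this height; the cube at (-2.5, -4) (footprint 24×19.5) is included at this height; After the difference (first − rest): starting from the 10×22.5 cube, the 24×19.5 cube at (-2.5, -4) partially overlaps it — only the 155.00 mm² overlap (of its 468.00 mm²) is removed, clipping the outline — 1 connected region. Overall, the cross-section is a single solid region. The nearest boundary edge runs (10.00, 22.50)→(10.00, 15.50); distance from the point to it = 2.40 mm. The point is inside the cross-section and 2.40 mm from the nearest boundary — more than the 1.2 mm shell width (2 × 0.6), so it's in the infill interior.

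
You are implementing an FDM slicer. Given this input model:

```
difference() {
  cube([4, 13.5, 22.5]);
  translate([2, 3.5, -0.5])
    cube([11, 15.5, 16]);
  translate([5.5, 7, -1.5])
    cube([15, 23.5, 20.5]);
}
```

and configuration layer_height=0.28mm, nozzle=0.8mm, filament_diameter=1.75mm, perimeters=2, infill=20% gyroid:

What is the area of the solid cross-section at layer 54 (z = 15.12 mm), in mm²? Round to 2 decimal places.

At z = 15.12 mm: the cube is present — its section is the full 4×13.5 rectangle (area 54.00 mm²); the cube at (2, 3.5) (footprint 11×15.5) is included at this height (area 170.50 mm²); the 15×23.5 cube at (5.5, 7) contributes its full rectangle (area 352.50 mm²); Subtracting the remaining from the first: starting from the 4×13.5 cube (54.00 mm²), the 11×15.5 cube at (2, 3.5) partially overlaps it — only the 20.00 mm² overlap (of its 170.50 mm²) is removed, clipping the outline; the 15×23.5 cube at (5.5, 7) misses the remaining region (no effect) — area = 34.00 mm². Overall, the cross-section is a single solid region. Net area = 34.00 mm².

34.00 mm²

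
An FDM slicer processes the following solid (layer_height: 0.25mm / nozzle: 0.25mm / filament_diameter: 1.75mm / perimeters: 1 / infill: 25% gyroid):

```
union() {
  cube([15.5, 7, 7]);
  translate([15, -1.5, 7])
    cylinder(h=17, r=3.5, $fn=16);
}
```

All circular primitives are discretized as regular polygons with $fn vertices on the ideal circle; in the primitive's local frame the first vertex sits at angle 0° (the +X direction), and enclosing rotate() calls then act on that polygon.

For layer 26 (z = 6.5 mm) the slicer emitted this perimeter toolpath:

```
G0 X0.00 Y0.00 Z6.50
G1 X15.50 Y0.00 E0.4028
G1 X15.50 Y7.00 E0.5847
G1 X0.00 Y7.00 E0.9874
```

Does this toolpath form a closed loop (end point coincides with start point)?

Start point (G0): (0.00, 0.00). End point (last G1): the path does not return to the start — open.

no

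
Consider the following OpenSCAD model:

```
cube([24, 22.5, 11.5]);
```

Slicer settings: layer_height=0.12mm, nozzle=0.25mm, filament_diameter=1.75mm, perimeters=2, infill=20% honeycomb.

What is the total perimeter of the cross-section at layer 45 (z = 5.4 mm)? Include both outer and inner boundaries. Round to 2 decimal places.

At z = 5.4 mm: the cube is present — its section is the full 24×22.5 rectangle (perimeter 93.00 mm). Overall, the cross-section is a single solid region. Total boundary length (outer) = 93.00 mm.

93.00 mm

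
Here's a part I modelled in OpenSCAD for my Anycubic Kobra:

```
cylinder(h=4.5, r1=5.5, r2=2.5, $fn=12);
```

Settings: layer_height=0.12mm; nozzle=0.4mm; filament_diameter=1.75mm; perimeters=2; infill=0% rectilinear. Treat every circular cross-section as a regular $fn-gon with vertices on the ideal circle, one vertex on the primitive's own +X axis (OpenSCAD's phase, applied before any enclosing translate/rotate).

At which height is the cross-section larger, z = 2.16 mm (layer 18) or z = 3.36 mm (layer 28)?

Layer 18 (z = 2.16): the cone contributes a regular 12-gon of circumradius 4.060 (interpolated between r1=5.5 and r2=2.5 at t=0.480) (area = (12/2)·4.060²·sin(360°/12) = 49.45 mm²). So its area = 49.45 mm². Layer 28 (z = 3.36): the cone (r1=5.5→r2=2.5) has section circumradius 3.260 here — a regular 12-gon (area = (12/2)·3.260²·sin(360°/12) = 31.88 mm²). So its area = 31.88 mm². Layer 18 is larger (49.45 vs 31.88 mm²).

layer 18 (z = 2.16 mm)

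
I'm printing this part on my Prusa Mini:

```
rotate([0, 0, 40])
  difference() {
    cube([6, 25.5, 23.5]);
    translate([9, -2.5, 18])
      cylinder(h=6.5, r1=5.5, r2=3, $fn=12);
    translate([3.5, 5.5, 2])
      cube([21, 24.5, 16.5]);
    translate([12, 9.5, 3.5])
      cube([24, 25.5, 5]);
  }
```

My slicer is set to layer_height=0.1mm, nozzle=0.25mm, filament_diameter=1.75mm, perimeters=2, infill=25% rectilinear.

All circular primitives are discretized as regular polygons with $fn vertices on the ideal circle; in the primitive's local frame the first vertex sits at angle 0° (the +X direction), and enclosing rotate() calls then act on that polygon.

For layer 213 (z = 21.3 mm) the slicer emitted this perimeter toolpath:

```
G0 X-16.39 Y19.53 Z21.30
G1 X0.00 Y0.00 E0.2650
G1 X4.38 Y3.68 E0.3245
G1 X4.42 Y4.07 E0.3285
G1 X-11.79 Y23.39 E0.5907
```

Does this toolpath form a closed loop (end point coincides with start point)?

Start point (G0): (-16.39, 19.53). End point (last G1): the path does not return to the start — open.

no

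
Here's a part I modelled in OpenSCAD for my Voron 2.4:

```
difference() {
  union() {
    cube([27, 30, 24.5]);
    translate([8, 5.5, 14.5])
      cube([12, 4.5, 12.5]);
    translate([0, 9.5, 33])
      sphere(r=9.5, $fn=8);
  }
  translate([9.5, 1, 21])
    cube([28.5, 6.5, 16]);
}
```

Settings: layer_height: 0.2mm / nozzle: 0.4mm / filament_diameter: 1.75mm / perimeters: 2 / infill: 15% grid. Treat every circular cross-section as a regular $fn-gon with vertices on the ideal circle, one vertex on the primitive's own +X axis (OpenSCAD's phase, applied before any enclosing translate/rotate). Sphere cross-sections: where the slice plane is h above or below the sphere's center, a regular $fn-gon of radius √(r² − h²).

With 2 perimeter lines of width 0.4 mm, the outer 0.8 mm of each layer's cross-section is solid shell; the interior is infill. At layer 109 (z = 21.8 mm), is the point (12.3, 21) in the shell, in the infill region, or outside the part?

infill

At z = 21.8 mm: the cube is present — its section is the full 27×30 rectangle; the cube at (8, 5.5) is present — its section is the full 12×4.5 rectangle; the sphere at (0, 9.5) does not reach this height (|z−center|=11.200 > r=9.5); Combining (union): the 12×4.5 cube at (8, 5.5) lies entirely inside the 27×30 cube, so the union is just the 27×30 cube — 1 connected region; the cube at (9.5, 1) (footprint 28.5×6.5) is included at this height; Taking the first minus the rest: starting from the result so far, the 28.5×6.5 cube at (9.5, 1) partially overlaps it — only the 113.75 mm² overlap (of its 185.25 mm²) is removed, clipping the outline — 1 connected region. Overall, the cross-section is a single solid region. The nearest boundary edge runs (0.00, 30.00)→(27.00, 30.00); distance from the point to it = 9.00 mm. The point is inside the cross-section and 9.00 mm from the nearest boundary — more than the 0.8 mm shell width (2 × 0.4), so it's in the infill interior.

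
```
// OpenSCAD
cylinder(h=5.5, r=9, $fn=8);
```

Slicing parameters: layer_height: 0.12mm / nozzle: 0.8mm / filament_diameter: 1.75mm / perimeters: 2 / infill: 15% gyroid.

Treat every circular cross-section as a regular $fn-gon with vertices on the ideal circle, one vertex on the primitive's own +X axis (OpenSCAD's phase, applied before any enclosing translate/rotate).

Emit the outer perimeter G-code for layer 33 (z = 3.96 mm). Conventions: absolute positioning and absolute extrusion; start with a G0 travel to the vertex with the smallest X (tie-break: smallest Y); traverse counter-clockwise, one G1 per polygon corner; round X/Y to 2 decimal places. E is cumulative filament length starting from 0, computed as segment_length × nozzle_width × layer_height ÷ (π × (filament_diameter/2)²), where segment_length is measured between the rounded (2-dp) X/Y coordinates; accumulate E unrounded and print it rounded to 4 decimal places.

G0 X-9.00 Y0.00 Z3.96
G1 X-6.36 Y-6.36 E0.2748
G1 X0.00 Y-9.00 E0.5497
G1 X6.36 Y-6.36 E0.8245
G1 X9.00 Y0.00 E1.0994
G1 X6.36 Y6.36 E1.3742
G1 X0.00 Y9.00 E1.6490
G1 X-6.36 Y6.36 E1.9239
G1 X-9.00 Y0.00 E2.1987

At z = 3.96 mm: the cylinder: section is a regular 8-gon, circumradius r=9. The outline is a single polygon with 8 vertices. Extrusion per mm of travel: 0.8 × 0.12 / (π × 0.875²) = 0.039912. Accumulating E over each segment gives final E = 2.1987.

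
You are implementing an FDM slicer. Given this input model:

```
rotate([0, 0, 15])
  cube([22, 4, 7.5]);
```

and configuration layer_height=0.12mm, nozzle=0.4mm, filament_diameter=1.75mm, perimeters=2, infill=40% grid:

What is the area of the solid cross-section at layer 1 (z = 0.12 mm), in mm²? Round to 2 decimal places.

At z = 0.12 mm: the 22×4 cube contributes its full rectangle (area 88.00 mm²); (whole slice rotated 15° about Z — lengths, areas and connectivity unchanged). Overall, the cross-section is a single solid region. Net area = 88.00 mm².

88.00 mm²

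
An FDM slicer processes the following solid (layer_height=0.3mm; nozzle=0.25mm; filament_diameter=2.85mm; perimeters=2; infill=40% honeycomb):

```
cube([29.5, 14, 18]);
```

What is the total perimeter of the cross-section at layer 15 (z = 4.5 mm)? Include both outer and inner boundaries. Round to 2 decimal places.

87.00 mm

At z = 4.5 mm: the cube is present — its section is the full 29.5×14 rectangle (perimeter 87.00 mm). Overall, the cross-section is a single solid region. Total boundary length (outer) = 87.00 mm.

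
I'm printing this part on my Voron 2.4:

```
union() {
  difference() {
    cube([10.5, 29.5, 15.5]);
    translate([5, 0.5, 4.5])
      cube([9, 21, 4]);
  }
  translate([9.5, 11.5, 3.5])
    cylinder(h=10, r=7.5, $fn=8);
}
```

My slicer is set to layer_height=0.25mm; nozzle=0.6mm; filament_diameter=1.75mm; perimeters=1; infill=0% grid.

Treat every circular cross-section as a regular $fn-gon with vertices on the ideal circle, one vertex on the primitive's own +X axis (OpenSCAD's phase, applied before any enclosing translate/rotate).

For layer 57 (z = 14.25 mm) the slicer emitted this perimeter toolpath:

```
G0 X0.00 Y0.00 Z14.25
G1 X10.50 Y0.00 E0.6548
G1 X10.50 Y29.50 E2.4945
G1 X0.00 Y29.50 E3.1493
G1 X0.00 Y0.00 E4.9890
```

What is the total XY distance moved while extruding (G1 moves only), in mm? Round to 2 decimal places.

80.00 mm

Sum the Euclidean lengths of each G1 segment: total = 80.00 mm.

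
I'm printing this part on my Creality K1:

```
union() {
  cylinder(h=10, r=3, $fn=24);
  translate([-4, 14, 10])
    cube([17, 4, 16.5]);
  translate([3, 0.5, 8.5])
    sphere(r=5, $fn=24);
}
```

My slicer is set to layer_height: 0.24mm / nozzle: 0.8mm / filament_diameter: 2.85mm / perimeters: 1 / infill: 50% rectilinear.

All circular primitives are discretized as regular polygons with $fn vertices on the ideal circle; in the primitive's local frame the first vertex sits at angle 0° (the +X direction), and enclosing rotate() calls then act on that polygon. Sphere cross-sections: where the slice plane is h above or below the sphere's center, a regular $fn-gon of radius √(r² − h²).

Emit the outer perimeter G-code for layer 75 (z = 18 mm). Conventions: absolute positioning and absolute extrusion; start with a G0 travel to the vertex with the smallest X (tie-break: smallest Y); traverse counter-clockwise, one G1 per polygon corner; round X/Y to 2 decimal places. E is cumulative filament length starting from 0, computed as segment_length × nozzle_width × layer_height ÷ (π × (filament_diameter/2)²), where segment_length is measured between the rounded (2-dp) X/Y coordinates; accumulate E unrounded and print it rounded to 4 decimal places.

G0 X-4.00 Y14.00 Z18.00
G1 X13.00 Y14.00 E0.5116
G1 X13.00 Y18.00 E0.6320
G1 X-4.00 Y18.00 E1.1437
G1 X-4.00 Y14.00 E1.2641

At z = 18 mm: the cylinder does not reach this height (z outside [0, 10]); the cube at (-4, 14) (footprint 17×4) is included at this height; the sphere at (3, 0.5) is absent (|z−center|=9.500 > r=5); Combining (union): only the 17×4 cube at (-4, 14) is present, so the union is just that shape — 1 connected region. The outline is a single polygon with 4 vertices. Extrusion per mm of travel: 0.8 × 0.24 / (π × 1.425²) = 0.030097. Accumulating E over each segment gives final E = 1.2641.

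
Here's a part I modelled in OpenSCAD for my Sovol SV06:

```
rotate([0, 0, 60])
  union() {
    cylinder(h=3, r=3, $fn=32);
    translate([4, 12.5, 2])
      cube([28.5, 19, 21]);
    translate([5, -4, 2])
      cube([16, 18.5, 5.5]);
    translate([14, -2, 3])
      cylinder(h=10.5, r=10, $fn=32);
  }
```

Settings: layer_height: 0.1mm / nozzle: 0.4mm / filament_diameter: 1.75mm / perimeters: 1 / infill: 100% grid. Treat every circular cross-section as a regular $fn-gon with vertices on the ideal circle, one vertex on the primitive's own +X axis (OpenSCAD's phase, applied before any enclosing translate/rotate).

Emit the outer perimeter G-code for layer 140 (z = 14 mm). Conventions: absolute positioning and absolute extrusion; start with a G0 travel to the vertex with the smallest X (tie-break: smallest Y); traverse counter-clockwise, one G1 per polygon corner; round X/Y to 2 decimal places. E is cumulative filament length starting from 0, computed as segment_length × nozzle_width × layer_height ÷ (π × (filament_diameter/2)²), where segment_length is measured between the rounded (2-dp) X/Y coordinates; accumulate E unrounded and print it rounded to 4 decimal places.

At z = 14 mm: the cylinder is not intersected at this z (z outside [0, 3]); the cube at (4, 12.5) (footprint 28.5×19) is included at this height; the cube at (5, -4) is absent (z outside [2, 7.5]); the cylinder at (14, -2) does not reach this height (z outside [3, 13.5]); Combining (union): only the 28.5×19 cube at (4, 12.5) is present, so the union is just that shape — 1 connected region; (whole slice rotated 60° about Z — lengths, areas and connectivity unchanged). The outline is a single polygon with 4 vertices. Extrusion per mm of travel: 0.4 × 0.1 / (π × 0.875²) = 0.016630. Accumulating E over each segment gives final E = 1.5800.

G0 X-25.28 Y19.21 Z14.00
G1 X-8.83 Y9.71 E0.3159
G1 X5.42 Y34.40 E0.7900
G1 X-11.03 Y43.90 E1.1059
G1 X-25.28 Y19.21 E1.5800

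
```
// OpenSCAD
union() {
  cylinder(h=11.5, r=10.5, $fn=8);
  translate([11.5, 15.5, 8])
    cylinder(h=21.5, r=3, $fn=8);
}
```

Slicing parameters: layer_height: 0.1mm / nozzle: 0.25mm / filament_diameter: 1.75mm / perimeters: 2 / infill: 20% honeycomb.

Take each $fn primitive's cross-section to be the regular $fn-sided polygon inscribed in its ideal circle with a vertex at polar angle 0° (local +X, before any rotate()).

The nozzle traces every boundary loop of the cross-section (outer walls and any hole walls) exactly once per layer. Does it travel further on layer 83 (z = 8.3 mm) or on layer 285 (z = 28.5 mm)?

Layer 83 (z = 8.3): the r=10.5 cylinder contributes a regular 8-gon of circumradius 10.5 (perimeter = 2·8·10.500·sin(180°/8) = 64.29 mm); the cylinder at (11.5, 15.5): section is a regular 8-gon, circumradius r=3 (perimeter = 2·8·3.000·sin(180°/8) = 18.37 mm); Merging all regions: the 2 present regions are separate (no shared area or edge), so areas and boundary lengths simply add and each stays a separate island — boundary = 82.66 mm. So its perimeter = 82.66 mm. Layer 285 (z = 28.5): the cylinder is absent (z outside [0, 11.5]); the r=3 cylinder at (11.5, 15.5) gives a regular 8-gon of circumradius 3 (constant along its height) (perimeter = 2·8·3.000·sin(180°/8) = 18.37 mm); Combining (union): only the r=3 cylinder at (11.5, 15.5) is present, so the union is just that shape — boundary = 18.37 mm. So its perimeter = 18.37 mm. Layer 83 is larger (82.66 vs 18.37 mm).

layer 83 (z = 8.3 mm)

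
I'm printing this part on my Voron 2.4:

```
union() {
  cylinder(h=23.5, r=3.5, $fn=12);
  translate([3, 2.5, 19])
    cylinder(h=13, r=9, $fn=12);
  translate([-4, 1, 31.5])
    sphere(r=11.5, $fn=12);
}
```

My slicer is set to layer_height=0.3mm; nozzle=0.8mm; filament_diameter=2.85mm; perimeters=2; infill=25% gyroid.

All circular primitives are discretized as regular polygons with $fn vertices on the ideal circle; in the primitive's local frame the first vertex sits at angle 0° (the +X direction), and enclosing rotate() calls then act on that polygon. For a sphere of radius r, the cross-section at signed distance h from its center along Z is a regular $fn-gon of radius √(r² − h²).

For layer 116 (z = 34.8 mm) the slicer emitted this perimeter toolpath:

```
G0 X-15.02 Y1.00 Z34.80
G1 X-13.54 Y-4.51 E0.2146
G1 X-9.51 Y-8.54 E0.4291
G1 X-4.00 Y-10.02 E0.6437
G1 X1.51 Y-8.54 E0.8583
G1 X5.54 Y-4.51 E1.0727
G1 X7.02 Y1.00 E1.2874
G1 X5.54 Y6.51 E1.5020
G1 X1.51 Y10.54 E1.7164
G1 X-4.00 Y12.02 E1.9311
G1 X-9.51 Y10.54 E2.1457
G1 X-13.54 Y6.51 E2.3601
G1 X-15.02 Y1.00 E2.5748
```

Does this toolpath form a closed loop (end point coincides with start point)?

Start point (G0): (-15.02, 1.00). End point (last G1): the path returns to the start — closed.

yes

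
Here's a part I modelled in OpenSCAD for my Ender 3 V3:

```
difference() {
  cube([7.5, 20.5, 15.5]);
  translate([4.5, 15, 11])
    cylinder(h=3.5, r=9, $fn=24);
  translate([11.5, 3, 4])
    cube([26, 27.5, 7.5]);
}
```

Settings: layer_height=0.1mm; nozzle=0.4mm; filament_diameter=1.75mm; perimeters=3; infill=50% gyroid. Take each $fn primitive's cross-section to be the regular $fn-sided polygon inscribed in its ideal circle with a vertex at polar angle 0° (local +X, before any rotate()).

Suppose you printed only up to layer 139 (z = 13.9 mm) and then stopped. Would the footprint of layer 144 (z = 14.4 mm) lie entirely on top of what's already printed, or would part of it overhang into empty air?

Compare the two slices. At z = 13.9: the cube is present — its section is the full 7.5×20.5 rectangle (area 153.75 mm²); the r=9 cylinder at (4.5, 15) contributes a regular 24-gon of circumradius 9 (area = (24/2)·9.000²·sin(360°/24) = 251.57 mm²); the cube at (11.5, 3) is not intersected at this z (z outside [4, 11.5]); Subtracting the remaining from the first: starting from the 7.5×20.5 cube (153.75 mm²), the r=9 cylinder at (4.5, 15) partially overlaps it — only the 106.10 mm² overlap (of its 251.57 mm²) is removed, clipping the outline — area = 47.65 mm². At z = 14.4: the cube is present — its section is the full 7.5×20.5 rectangle (area 153.75 mm²); the r=9 cylinder at (4.5, 15) gives a regular 24-gon of circumradius 9 (constant along its height) (area = (24/2)·9.000²·sin(360°/24) = 251.57 mm²); the cube at (11.5, 3) is not intersected at this z (z outside [4, 11.5]); Taking the first minus the rest: starting from the 7.5×20.5 cube (153.75 mm²), the r=9 cylinder at (4.5, 15) partially overlaps it — only the 106.10 mm² overlap (of its 251.57 mm²) is removed, clipping the outline — area = 47.65 mm². Checking containment: the cross-section at z = 14.4 is a subset of the cross-section at z = 13.9.

entirely on top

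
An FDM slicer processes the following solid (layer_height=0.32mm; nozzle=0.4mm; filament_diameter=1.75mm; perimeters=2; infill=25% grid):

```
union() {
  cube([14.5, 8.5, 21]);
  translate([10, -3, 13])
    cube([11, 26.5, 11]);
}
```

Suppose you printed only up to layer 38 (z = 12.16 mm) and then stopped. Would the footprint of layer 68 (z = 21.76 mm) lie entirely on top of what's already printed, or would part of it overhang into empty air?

part overhangs

Compare the two slices. At z = 12.16: the cube is present — its section is the full 14.5×8.5 rectangle (area 123.25 mm²); the cube at (10, -3) does not reach this height (z outside [13, 24]); Merging all regions: only the 14.5×8.5 cube is present, so the union is just that shape — area = 123.25 mm². At z = 21.76: the cube does not reach this height (z outside [0, 21]); the cube at (10, -3) (footprint 11×26.5) is included at this height (area 291.50 mm²); Combining (union): only the 11×26.5 cube at (10, -3) is present, so the union is just that shape — area = 291.50 mm². Checking containment: at z = 21.76 the cross-section extends beyond the z = 12.16 cross-section by about 253.25 mm².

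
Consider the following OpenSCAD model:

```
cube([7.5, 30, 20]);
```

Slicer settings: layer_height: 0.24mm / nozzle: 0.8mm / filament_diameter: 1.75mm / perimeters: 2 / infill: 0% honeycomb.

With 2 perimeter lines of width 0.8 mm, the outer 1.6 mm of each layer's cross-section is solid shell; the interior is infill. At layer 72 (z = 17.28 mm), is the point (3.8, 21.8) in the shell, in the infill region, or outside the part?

infill

At z = 17.28 mm: the cube is present — its section is the full 7.5×30 rectangle. Overall, the cross-section is a single solid region. The nearest boundary edge runs (7.50, 0.00)→(7.50, 30.00); distance from the point to it = 3.70 mm. The point is inside the cross-section and 3.70 mm from the nearest boundary — more than the 1.6 mm shell width (2 × 0.8), so it's in the infill interior.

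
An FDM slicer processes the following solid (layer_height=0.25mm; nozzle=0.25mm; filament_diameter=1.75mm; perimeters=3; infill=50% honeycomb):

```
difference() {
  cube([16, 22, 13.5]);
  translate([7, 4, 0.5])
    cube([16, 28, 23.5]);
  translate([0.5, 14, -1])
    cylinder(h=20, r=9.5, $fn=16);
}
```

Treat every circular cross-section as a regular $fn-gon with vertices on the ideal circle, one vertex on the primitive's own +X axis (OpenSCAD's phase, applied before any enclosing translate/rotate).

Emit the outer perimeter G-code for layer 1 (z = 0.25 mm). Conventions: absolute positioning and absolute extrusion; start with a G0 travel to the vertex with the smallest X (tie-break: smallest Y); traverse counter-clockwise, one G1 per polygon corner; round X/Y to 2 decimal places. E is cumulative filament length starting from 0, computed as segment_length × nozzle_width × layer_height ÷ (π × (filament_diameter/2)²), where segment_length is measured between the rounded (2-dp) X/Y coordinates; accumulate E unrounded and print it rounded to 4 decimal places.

G0 X0.00 Y0.00 Z0.25
G1 X16.00 Y0.00 E0.4158
G1 X16.00 Y22.00 E0.9874
G1 X5.30 Y22.00 E1.2654
G1 X7.22 Y20.72 E1.3254
G1 X9.28 Y17.64 E1.4217
G1 X10.00 Y14.00 E1.5181
G1 X9.28 Y10.36 E1.6145
G1 X7.22 Y7.28 E1.7108
G1 X4.14 Y5.22 E1.8071
G1 X0.50 Y4.50 E1.9035
G1 X0.00 Y4.60 E1.9168
G1 X0.00 Y0.00 E2.0363

At z = 0.25 mm: the cube is present — its section is the full 16×22 rectangle; the cube at (7, 4) is absent (z outside [0.5, 24]); the cylinder at (0.5, 14): section is a regular 16-gon, circumradius r=9.5; After the difference (first − rest): starting from the 16×22 cube, the r=9.5 cylinder at (0.5, 14) partially overlaps it — only the 142.28 mm² overlap (of its 276.30 mm²) is removed, clipping the outline — 1 connected region. The outline is a single polygon with 12 vertices. Extrusion per mm of travel: 0.25 × 0.25 / (π × 0.875²) = 0.025984. Accumulating E over each segment gives final E = 2.0363.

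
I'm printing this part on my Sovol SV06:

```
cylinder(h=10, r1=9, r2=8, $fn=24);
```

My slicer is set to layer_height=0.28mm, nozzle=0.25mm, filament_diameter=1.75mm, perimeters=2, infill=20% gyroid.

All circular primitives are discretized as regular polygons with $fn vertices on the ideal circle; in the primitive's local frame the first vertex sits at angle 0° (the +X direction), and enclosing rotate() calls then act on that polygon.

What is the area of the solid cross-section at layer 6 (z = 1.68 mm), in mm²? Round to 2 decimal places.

242.27 mm²

At z = 1.68 mm: the cone (r1=9→r2=8) has section circumradius 8.832 here — a regular 24-gon (area = (24/2)·8.832²·sin(360°/24) = 242.27 mm²). Overall, the cross-section is a single solid region. Net area = 242.27 mm².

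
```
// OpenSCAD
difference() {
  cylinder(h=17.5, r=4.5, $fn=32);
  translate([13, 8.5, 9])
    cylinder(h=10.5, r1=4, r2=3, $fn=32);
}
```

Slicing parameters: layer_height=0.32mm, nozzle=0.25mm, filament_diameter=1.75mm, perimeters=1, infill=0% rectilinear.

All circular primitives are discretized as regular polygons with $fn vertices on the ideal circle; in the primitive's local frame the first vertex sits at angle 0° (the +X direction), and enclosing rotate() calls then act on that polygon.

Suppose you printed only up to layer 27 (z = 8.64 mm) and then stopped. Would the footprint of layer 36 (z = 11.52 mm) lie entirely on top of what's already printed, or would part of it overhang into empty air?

entirely on top

Compare the two slices. At z = 8.64: the r=4.5 cylinder gives a regular 32-gon of circumradius 4.5 (constant along its height) (area = (32/2)·4.500²·sin(360°/32) = 63.21 mm²); the cone at (13, 8.5) does not reach this height (z outside [9, 19.5]); Taking the first minus the rest: none of the subtracted shapes is present at this height, so the r=4.5 cylinder is unchanged — area = 63.21 mm². At z = 11.52: the cylinder: section is a regular 32-gon, circumradius r=4.5 (area = (32/2)·4.500²·sin(360°/32) = 63.21 mm²); the cone at (13, 8.5) (r1=4→r2=3) has section circumradius 3.760 here — a regular 32-gon (area = (32/2)·3.760²·sin(360°/32) = 44.13 mm²); After the difference (first − rest): starting from the r=4.5 cylinder (63.21 mm²), the cone at (13, 8.5) misses the remaining region (no effect) — area = 63.21 mm². Checking containment: the cross-section at z = 11.52 is a subset of the cross-section at z = 8.64.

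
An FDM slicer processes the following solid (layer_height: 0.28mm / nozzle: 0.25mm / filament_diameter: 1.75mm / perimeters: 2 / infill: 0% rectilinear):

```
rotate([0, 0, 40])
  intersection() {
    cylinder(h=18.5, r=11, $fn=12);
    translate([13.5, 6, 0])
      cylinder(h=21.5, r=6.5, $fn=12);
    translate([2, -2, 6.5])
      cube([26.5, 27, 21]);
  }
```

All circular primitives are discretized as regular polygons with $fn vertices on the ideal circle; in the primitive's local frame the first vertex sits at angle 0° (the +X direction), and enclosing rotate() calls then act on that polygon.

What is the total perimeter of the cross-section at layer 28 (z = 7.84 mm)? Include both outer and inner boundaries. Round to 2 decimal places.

17.58 mm

At z = 7.84 mm: the r=11 cylinder contributes a regular 12-gon of circumradius 11 (perimeter = 2·12·11.000·sin(180°/12) = 68.33 mm); the cylinder at (13.5, 6): section is a regular 12-gon, circumradius r=6.5 (perimeter = 2·12·6.500·sin(180°/12) = 40.38 mm); the cube at (2, -2) (footprint 26.5×27) is included at this height (perimeter 107.00 mm); Taking the intersection: the r=6.5 cylinder at (13.5, 6) partially overlaps the r=11 cylinder; clipping to the common part keeps 12.98 mm²; the running intersection lies inside the 26.5×27 cube at (2, -2), so it is kept whole — boundary = 17.58 mm; (rotated 40° about Z; rotation is an isometry so areas/perimeters/island counts are preserved). Overall, the cross-section is a single solid region. Total boundary length (outer) = 17.58 mm.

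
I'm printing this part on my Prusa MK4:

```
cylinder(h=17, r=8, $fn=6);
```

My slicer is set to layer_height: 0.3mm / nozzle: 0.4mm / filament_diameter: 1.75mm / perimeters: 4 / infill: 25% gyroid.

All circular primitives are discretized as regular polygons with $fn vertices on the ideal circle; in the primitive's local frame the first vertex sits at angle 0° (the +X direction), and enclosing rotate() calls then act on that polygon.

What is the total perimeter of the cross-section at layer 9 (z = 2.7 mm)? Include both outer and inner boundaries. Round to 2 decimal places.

48.00 mm

At z = 2.7 mm: the r=8 cylinder gives a regular 6-gon of circumradius 8 (constant along its height) (perimeter = 2·6·8.000·sin(180°/6) = 48.00 mm). Overall, the cross-section is a single solid region. Total boundary length (outer) = 48.00 mm.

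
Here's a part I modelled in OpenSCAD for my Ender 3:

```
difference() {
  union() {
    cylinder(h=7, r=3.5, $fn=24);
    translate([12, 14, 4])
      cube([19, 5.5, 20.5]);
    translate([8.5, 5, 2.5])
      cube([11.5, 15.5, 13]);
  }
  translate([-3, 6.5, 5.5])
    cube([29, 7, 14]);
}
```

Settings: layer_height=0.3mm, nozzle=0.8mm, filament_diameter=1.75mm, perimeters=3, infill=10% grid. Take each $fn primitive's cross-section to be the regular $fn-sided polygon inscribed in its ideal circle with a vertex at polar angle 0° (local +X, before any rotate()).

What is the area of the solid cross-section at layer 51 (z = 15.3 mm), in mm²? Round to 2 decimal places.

At z = 15.3 mm: the cylinder is absent (z outside [0, 7]); the 19×5.5 cube at (12, 14) contributes its full rectangle (area 104.50 mm²); the cube at (8.5, 5) (footprint 11.5×15.5) is included at this height (area 178.25 mm²); Taking the union: the regions partially overlap — summed areas 282.75 mm² minus the doubly-counted overlap 44.00 mm² gives 238.75 mm² — area = 238.75 mm²; the cube at (-3, 6.5) (footprint 29×7) is included at this height (area 203.00 mm²); Subtracting the remaining from the first: starting from the result so far (238.75 mm²), the 29×7 cube at (-3, 6.5) partially overlaps it — only the 80.50 mm² overlap (of its 203.00 mm²) is removed, clipping the outline — area = 158.25 mm². Overall, the cross-section has 2 separate islands. Net area = 158.25 mm².

158.25 mm²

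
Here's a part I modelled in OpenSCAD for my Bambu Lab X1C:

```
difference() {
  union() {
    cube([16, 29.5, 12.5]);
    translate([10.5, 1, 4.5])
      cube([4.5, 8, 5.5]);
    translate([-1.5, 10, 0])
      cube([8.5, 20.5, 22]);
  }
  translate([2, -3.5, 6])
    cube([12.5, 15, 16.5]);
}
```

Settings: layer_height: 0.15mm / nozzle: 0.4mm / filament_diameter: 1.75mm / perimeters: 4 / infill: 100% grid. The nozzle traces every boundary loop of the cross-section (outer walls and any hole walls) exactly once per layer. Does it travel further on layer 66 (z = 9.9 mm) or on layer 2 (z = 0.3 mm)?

Layer 66 (z = 9.9): the cube is present — its section is the full 16×29.5 rectangle (perimeter 91.00 mm); the cube at (10.5, 1) is present — its section is the full 4.5×8 rectangle (perimeter 25.00 mm); the 8.5×20.5 cube at (-1.5, 10) contributes its full rectangle (perimeter 58.00 mm); Taking the union: the regions partially overlap (shared area 172.50 mm²), so the edge portions inside another operand are dropped and the merged outline is re-measured after clipping — boundary = 96.00 mm; the cube at (2, -3.5) is present — its section is the full 12.5×15 rectangle (perimeter 55.00 mm); After the difference (first − rest): starting from that combined region, the 12.5×15 cube at (2, -3.5) partially overlaps it — only the 143.75 mm² overlap (of its 187.50 mm²) is removed, clipping the outline — boundary = 119.00 mm. So its perimeter = 119.00 mm. Layer 2 (z = 0.3): the cube is present — its section is the full 16×29.5 rectangle (perimeter 91.00 mm); the cube at (10.5, 1) is absent (z outside [4.5, 10]); the cube at (-1.5, 10) (footprint 8.5×20.5) is included at this height (perimeter 58.00 mm); Merging all regions: the regions partially overlap (shared area 136.50 mm²), so the edge portions inside another operand are dropped and the merged outline is re-measured after clipping — boundary = 96.00 mm; the cube at (2, -3.5) is not intersected at this z (z outside [6, 22.5]); Taking the first minus the rest: none of the subtracted shapes is present at this height, so that combined region is unchanged — boundary = 96.00 mm. So its perimeter = 96.00 mm. Layer 66 is larger (119.00 vs 96.00 mm).

layer 66 (z = 9.9 mm)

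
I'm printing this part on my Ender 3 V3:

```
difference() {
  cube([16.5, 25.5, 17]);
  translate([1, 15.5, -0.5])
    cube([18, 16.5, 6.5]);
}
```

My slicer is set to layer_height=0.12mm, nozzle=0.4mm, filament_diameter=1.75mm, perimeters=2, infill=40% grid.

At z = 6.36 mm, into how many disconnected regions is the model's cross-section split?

1

At z = 6.36 mm: the 16.5×25.5 cube contributes its full rectangle; the cube at (1, 15.5) is not intersected at this z (z outside [-0.5, 6]); Taking the first minus the rest: none of the subtracted shapes is present at this height, so the 16.5×25.5 cube is unchanged — 1 connected region. The result has 1 disconnected region.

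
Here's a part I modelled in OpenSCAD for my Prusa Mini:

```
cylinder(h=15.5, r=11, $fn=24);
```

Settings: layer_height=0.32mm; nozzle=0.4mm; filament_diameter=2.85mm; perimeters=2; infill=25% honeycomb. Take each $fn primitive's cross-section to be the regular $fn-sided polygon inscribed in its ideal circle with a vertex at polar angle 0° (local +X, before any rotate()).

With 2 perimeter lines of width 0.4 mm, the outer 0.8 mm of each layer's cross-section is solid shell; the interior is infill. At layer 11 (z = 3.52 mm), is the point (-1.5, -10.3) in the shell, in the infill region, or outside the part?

At z = 3.52 mm: the cylinder: section is a regular 24-gon, circumradius r=11. Overall, the cross-section is a single solid region. The nearest boundary edge runs (-2.85, -10.63)→(-0.00, -11.00); distance from the point to it = 0.50 mm. The point is inside the cross-section, 0.50 mm from the nearest boundary — within the 0.8 mm shell band (2 × 0.4).

shell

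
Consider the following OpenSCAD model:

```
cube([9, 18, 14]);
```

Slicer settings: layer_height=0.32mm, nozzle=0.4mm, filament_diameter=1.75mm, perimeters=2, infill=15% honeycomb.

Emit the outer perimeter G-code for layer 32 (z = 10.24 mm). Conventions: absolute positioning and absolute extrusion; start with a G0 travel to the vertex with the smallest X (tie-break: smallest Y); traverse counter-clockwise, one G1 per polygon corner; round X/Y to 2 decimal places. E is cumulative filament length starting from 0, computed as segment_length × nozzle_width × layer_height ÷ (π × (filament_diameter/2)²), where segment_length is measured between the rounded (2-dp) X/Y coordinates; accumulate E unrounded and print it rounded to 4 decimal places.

At z = 10.24 mm: the 9×18 cube contributes its full rectangle. The outline is a single polygon with 4 vertices. Extrusion per mm of travel: 0.4 × 0.32 / (π × 0.875²) = 0.053216. Accumulating E over each segment gives final E = 2.8737.

G0 X0.00 Y0.00 Z10.24
G1 X9.00 Y0.00 E0.4789
G1 X9.00 Y18.00 E1.4368
G1 X0.00 Y18.00 E1.9158
G1 X0.00 Y0.00 E2.8737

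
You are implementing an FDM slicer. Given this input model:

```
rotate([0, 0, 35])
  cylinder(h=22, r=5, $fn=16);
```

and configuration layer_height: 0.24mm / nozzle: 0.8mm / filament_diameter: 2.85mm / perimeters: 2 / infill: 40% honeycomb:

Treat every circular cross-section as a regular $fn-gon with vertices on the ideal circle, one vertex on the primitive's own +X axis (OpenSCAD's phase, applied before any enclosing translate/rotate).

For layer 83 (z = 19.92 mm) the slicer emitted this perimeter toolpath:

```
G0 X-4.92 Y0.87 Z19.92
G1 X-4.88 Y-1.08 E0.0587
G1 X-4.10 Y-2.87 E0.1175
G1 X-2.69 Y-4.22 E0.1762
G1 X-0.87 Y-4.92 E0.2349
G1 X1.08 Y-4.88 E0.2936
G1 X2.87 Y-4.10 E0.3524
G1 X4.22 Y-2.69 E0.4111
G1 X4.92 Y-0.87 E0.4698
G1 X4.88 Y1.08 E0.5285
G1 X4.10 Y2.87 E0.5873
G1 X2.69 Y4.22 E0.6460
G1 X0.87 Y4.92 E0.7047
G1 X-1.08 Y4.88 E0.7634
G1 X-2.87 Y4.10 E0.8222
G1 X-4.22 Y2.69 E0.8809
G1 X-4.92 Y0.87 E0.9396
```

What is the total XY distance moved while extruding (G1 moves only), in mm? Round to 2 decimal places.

Sum the Euclidean lengths of each G1 segment: total = 31.22 mm.

31.22 mm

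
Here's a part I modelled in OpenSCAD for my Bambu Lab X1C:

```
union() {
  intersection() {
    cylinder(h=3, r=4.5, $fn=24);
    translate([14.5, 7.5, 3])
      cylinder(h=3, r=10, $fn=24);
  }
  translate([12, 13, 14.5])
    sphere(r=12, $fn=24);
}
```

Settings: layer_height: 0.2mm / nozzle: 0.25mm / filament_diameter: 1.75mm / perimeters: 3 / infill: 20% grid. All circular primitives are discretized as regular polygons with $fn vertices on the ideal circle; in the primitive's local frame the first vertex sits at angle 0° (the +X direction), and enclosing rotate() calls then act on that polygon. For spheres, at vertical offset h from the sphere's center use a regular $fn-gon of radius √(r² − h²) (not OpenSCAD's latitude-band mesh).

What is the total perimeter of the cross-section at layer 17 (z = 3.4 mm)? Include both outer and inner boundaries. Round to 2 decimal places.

28.57 mm

At z = 3.4 mm: the cylinder is not intersected at this z (z outside [0, 3]); the cylinder at (14.5, 7.5): section is a regular 24-gon, circumradius r=10 (perimeter = 2·24·10.000·sin(180°/24) = 62.65 mm); Keeping only the common overlap: at least one operand is absent at this height, so nothing remains; the r=12 sphere at (12, 13) slices to a regular 24-gon of circumradius 4.560 (√(r²−h²) with h=11.1 from center) (perimeter = 2·24·4.560·sin(180°/24) = 28.57 mm); Merging all regions: only the r=12 sphere at (12, 13) is present, so the union is just that shape — boundary = 28.57 mm. Overall, the cross-section is a single solid region. Total boundary length (outer) = 28.57 mm.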